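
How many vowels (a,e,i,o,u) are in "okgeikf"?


Input: okgeikf
Checking each character:
  'o' at position 0: vowel (running total: 1)
  'k' at position 1: consonant
  'g' at position 2: consonant
  'e' at position 3: vowel (running total: 2)
  'i' at position 4: vowel (running total: 3)
  'k' at position 5: consonant
  'f' at position 6: consonant
Total vowels: 3

3


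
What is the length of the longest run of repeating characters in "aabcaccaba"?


Input: "aabcaccaba"
Scanning for longest run:
  Position 1 ('a'): continues run of 'a', length=2
  Position 2 ('b'): new char, reset run to 1
  Position 3 ('c'): new char, reset run to 1
  Position 4 ('a'): new char, reset run to 1
  Position 5 ('c'): new char, reset run to 1
  Position 6 ('c'): continues run of 'c', length=2
  Position 7 ('a'): new char, reset run to 1
  Position 8 ('b'): new char, reset run to 1
  Position 9 ('a'): new char, reset run to 1
Longest run: 'a' with length 2

2


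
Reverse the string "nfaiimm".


Input: nfaiimm
Reading characters right to left:
  Position 6: 'm'
  Position 5: 'm'
  Position 4: 'i'
  Position 3: 'i'
  Position 2: 'a'
  Position 1: 'f'
  Position 0: 'n'
Reversed: mmiiafn

mmiiafn


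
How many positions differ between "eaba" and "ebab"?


Comparing "eaba" and "ebab" position by position:
  Position 0: 'e' vs 'e' => same
  Position 1: 'a' vs 'b' => DIFFER
  Position 2: 'b' vs 'a' => DIFFER
  Position 3: 'a' vs 'b' => DIFFER
Positions that differ: 3

3


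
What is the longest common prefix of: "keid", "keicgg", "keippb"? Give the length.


Words: keid, keicgg, keippb
  Position 0: all 'k' => match
  Position 1: all 'e' => match
  Position 2: all 'i' => match
  Position 3: ('d', 'c', 'p') => mismatch, stop
LCP = "kei" (length 3)

3


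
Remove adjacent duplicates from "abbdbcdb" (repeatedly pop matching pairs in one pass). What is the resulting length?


Input: abbdbcdb
Stack-based adjacent duplicate removal:
  Read 'a': push. Stack: a
  Read 'b': push. Stack: ab
  Read 'b': matches stack top 'b' => pop. Stack: a
  Read 'd': push. Stack: ad
  Read 'b': push. Stack: adb
  Read 'c': push. Stack: adbc
  Read 'd': push. Stack: adbcd
  Read 'b': push. Stack: adbcdb
Final stack: "adbcdb" (length 6)

6


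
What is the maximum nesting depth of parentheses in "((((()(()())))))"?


Input: "((((()(()())))))"
Tracking depth:
  Position 0 '(': depth becomes 1
  Position 1 '(': depth becomes 2
  Position 2 '(': depth becomes 3
  Position 3 '(': depth becomes 4
  Position 4 '(': depth becomes 5
  Position 5 ')': depth becomes 4
  Position 6 '(': depth becomes 5
  Position 7 '(': depth becomes 6
  Position 8 ')': depth becomes 5
  Position 9 '(': depth becomes 6
  Position 10 ')': depth becomes 5
  Position 11 ')': depth becomes 4
  Position 12 ')': depth becomes 3
  Position 13 ')': depth becomes 2
  Position 14 ')': depth becomes 1
  Position 15 ')': depth becomes 0
Maximum depth reached: 6

6


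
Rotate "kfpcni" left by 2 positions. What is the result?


Input: "kfpcni", rotate left by 2
First 2 characters: "kf"
Remaining characters: "pcni"
Concatenate remaining + first: "pcni" + "kf" = "pcnikf"

pcnikf


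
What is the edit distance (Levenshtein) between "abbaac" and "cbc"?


Computing edit distance: "abbaac" -> "cbc"
DP table:
           c    b    c
      0    1    2    3
  a   1    1    2    3
  b   2    2    1    2
  b   3    3    2    2
  a   4    4    3    3
  a   5    5    4    4
  c   6    5    5    4
Edit distance = dp[6][3] = 4

4


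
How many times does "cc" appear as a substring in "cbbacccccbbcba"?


Searching for "cc" in "cbbacccccbbcba"
Scanning each position:
  Position 0: "cb" => no
  Position 1: "bb" => no
  Position 2: "ba" => no
  Position 3: "ac" => no
  Position 4: "cc" => MATCH
  Position 5: "cc" => MATCH
  Position 6: "cc" => MATCH
  Position 7: "cc" => MATCH
  Position 8: "cb" => no
  Position 9: "bb" => no
  Position 10: "bc" => no
  Position 11: "cb" => no
  Position 12: "ba" => no
Total occurrences: 4

4


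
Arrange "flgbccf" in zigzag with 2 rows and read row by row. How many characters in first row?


Zigzag "flgbccf" into 2 rows:
Placing characters:
  'f' => row 0
  'l' => row 1
  'g' => row 0
  'b' => row 1
  'c' => row 0
  'c' => row 1
  'f' => row 0
Rows:
  Row 0: "fgcf"
  Row 1: "lbc"
First row length: 4

4


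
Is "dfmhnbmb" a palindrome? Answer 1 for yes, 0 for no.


Input: dfmhnbmb
Reversed: bmbnhmfd
  Compare pos 0 ('d') with pos 7 ('b'): MISMATCH
  Compare pos 1 ('f') with pos 6 ('m'): MISMATCH
  Compare pos 2 ('m') with pos 5 ('b'): MISMATCH
  Compare pos 3 ('h') with pos 4 ('n'): MISMATCH
Result: not a palindrome

0


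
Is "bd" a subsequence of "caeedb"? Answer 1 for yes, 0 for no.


Check if "bd" is a subsequence of "caeedb"
Greedy scan:
  Position 0 ('c'): no match needed
  Position 1 ('a'): no match needed
  Position 2 ('e'): no match needed
  Position 3 ('e'): no match needed
  Position 4 ('d'): no match needed
  Position 5 ('b'): matches sub[0] = 'b'
Only matched 1/2 characters => not a subsequence

0


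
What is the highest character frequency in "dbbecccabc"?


Input: dbbecccabc
Character counts:
  'a': 1
  'b': 3
  'c': 4
  'd': 1
  'e': 1
Maximum frequency: 4

4


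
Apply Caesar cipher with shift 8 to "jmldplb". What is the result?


Caesar cipher: shift "jmldplb" by 8
  'j' (pos 9) + 8 = pos 17 = 'r'
  'm' (pos 12) + 8 = pos 20 = 'u'
  'l' (pos 11) + 8 = pos 19 = 't'
  'd' (pos 3) + 8 = pos 11 = 'l'
  'p' (pos 15) + 8 = pos 23 = 'x'
  'l' (pos 11) + 8 = pos 19 = 't'
  'b' (pos 1) + 8 = pos 9 = 'j'
Result: rutlxtj

rutlxtj


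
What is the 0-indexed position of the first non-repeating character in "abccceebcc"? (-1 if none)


Input: abccceebcc
Character frequencies:
  'a': 1
  'b': 2
  'c': 5
  'e': 2
Scanning left to right for freq == 1:
  Position 0 ('a'): unique! => answer = 0

0


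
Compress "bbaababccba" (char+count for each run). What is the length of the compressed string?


Input: bbaababccba
Runs:
  'b' x 2 => "b2"
  'a' x 2 => "a2"
  'b' x 1 => "b1"
  'a' x 1 => "a1"
  'b' x 1 => "b1"
  'c' x 2 => "c2"
  'b' x 1 => "b1"
  'a' x 1 => "a1"
Compressed: "b2a2b1a1b1c2b1a1"
Compressed length: 16

16


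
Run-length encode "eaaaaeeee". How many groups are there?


Input: eaaaaeeee
Scanning for consecutive runs:
  Group 1: 'e' x 1 (positions 0-0)
  Group 2: 'a' x 4 (positions 1-4)
  Group 3: 'e' x 4 (positions 5-8)
Total groups: 3

3


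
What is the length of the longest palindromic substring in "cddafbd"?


Input: "cddafbd"
Checking substrings for palindromes:
  [1:3] "dd" (len 2) => palindrome
Longest palindromic substring: "dd" with length 2

2


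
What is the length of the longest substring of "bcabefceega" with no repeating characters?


Input: "bcabefceega"
Sliding window (track last position of each char):
  Position 0 ('b'): window [0,0] length 1 -- new best
  Position 1 ('c'): window [0,1] length 2 -- new best
  Position 2 ('a'): window [0,2] length 3 -- new best
  Position 3 ('b'): repeat (last at 0), move window start to 1
  Position 3 ('b'): window [1,3] length 3
  Position 4 ('e'): window [1,4] length 4 -- new best
  Position 5 ('f'): window [1,5] length 5 -- new best
  Position 6 ('c'): repeat (last at 1), move window start to 2
  Position 6 ('c'): window [2,6] length 5
  Position 7 ('e'): repeat (last at 4), move window start to 5
  Position 7 ('e'): window [5,7] length 3
  Position 8 ('e'): repeat (last at 7), move window start to 8
  Position 8 ('e'): window [8,8] length 1
  Position 9 ('g'): window [8,9] length 2
  Position 10 ('a'): window [8,10] length 3
Longest substring with no repeats: "cabef" with length 5

5


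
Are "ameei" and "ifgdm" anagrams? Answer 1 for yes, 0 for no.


Strings: "ameei", "ifgdm"
Sorted first:  aeeim
Sorted second: dfgim
Differ at position 0: 'a' vs 'd' => not anagrams

0


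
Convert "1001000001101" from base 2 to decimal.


Input: "1001000001101" in base 2
Positional expansion:
  Digit '1' (value 1) x 2^12 = 4096
  Digit '0' (value 0) x 2^11 = 0
  Digit '0' (value 0) x 2^10 = 0
  Digit '1' (value 1) x 2^9 = 512
  Digit '0' (value 0) x 2^8 = 0
  Digit '0' (value 0) x 2^7 = 0
  Digit '0' (value 0) x 2^6 = 0
  Digit '0' (value 0) x 2^5 = 0
  Digit '0' (value 0) x 2^4 = 0
  Digit '1' (value 1) x 2^3 = 8
  Digit '1' (value 1) x 2^2 = 4
  Digit '0' (value 0) x 2^1 = 0
  Digit '1' (value 1) x 2^0 = 1
Sum = 4621

4621


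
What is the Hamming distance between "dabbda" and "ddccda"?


Comparing "dabbda" and "ddccda" position by position:
  Position 0: 'd' vs 'd' => same
  Position 1: 'a' vs 'd' => differ
  Position 2: 'b' vs 'c' => differ
  Position 3: 'b' vs 'c' => differ
  Position 4: 'd' vs 'd' => same
  Position 5: 'a' vs 'a' => same
Total differences (Hamming distance): 3

3


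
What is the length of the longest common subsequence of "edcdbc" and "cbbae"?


LCS of "edcdbc" and "cbbae"
DP table:
           c    b    b    a    e
      0    0    0    0    0    0
  e   0    0    0    0    0    1
  d   0    0    0    0    0    1
  c   0    1    1    1    1    1
  d   0    1    1    1    1    1
  b   0    1    2    2    2    2
  c   0    1    2    2    2    2
LCS length = dp[6][5] = 2

2


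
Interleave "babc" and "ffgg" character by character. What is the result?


Interleaving "babc" and "ffgg":
  Position 0: 'b' from first, 'f' from second => "bf"
  Position 1: 'a' from first, 'f' from second => "af"
  Position 2: 'b' from first, 'g' from second => "bg"
  Position 3: 'c' from first, 'g' from second => "cg"
Result: bfafbgcg

bfafbgcg


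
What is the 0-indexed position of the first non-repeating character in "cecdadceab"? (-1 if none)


Input: cecdadceab
Character frequencies:
  'a': 2
  'b': 1
  'c': 3
  'd': 2
  'e': 2
Scanning left to right for freq == 1:
  Position 0 ('c'): freq=3, skip
  Position 1 ('e'): freq=2, skip
  Position 2 ('c'): freq=3, skip
  Position 3 ('d'): freq=2, skip
  Position 4 ('a'): freq=2, skip
  Position 5 ('d'): freq=2, skip
  Position 6 ('c'): freq=3, skip
  Position 7 ('e'): freq=2, skip
  Position 8 ('a'): freq=2, skip
  Position 9 ('b'): unique! => answer = 9

9


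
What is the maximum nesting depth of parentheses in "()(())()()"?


Input: "()(())()()"
Tracking depth:
  Position 0 '(': depth becomes 1
  Position 1 ')': depth becomes 0
  Position 2 '(': depth becomes 1
  Position 3 '(': depth becomes 2
  Position 4 ')': depth becomes 1
  Position 5 ')': depth becomes 0
  Position 6 '(': depth becomes 1
  Position 7 ')': depth becomes 0
  Position 8 '(': depth becomes 1
  Position 9 ')': depth becomes 0
Maximum depth reached: 2

2


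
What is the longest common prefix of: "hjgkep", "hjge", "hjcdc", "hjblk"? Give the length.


Words: hjgkep, hjge, hjcdc, hjblk
  Position 0: all 'h' => match
  Position 1: all 'j' => match
  Position 2: ('g', 'g', 'c', 'b') => mismatch, stop
LCP = "hj" (length 2)

2


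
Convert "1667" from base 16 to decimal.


Input: "1667" in base 16
Positional expansion:
  Digit '1' (value 1) x 16^3 = 4096
  Digit '6' (value 6) x 16^2 = 1536
  Digit '6' (value 6) x 16^1 = 96
  Digit '7' (value 7) x 16^0 = 7
Sum = 5735

5735


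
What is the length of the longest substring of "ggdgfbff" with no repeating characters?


Input: "ggdgfbff"
Sliding window (track last position of each char):
  Position 0 ('g'): window [0,0] length 1 -- new best
  Position 1 ('g'): repeat (last at 0), move window start to 1
  Position 1 ('g'): window [1,1] length 1
  Position 2 ('d'): window [1,2] length 2 -- new best
  Position 3 ('g'): repeat (last at 1), move window start to 2
  Position 3 ('g'): window [2,3] length 2
  Position 4 ('f'): window [2,4] length 3 -- new best
  Position 5 ('b'): window [2,5] length 4 -- new best
  Position 6 ('f'): repeat (last at 4), move window start to 5
  Position 6 ('f'): window [5,6] length 2
  Position 7 ('f'): repeat (last at 6), move window start to 7
  Position 7 ('f'): window [7,7] length 1
Longest substring with no repeats: "dgfb" with length 4

4


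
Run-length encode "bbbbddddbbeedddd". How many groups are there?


Input: bbbbddddbbeedddd
Scanning for consecutive runs:
  Group 1: 'b' x 4 (positions 0-3)
  Group 2: 'd' x 4 (positions 4-7)
  Group 3: 'b' x 2 (positions 8-9)
  Group 4: 'e' x 2 (positions 10-11)
  Group 5: 'd' x 4 (positions 12-15)
Total groups: 5

5


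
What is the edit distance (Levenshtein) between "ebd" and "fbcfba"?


Computing edit distance: "ebd" -> "fbcfba"
DP table:
           f    b    c    f    b    a
      0    1    2    3    4    5    6
  e   1    1    2    3    4    5    6
  b   2    2    1    2    3    4    5
  d   3    3    2    2    3    4    5
Edit distance = dp[3][6] = 5

5


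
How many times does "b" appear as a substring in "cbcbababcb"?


Searching for "b" in "cbcbababcb"
Scanning each position:
  Position 0: "c" => no
  Position 1: "b" => MATCH
  Position 2: "c" => no
  Position 3: "b" => MATCH
  Position 4: "a" => no
  Position 5: "b" => MATCH
  Position 6: "a" => no
  Position 7: "b" => MATCH
  Position 8: "c" => no
  Position 9: "b" => MATCH
Total occurrences: 5

5


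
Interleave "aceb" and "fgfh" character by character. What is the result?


Interleaving "aceb" and "fgfh":
  Position 0: 'a' from first, 'f' from second => "af"
  Position 1: 'c' from first, 'g' from second => "cg"
  Position 2: 'e' from first, 'f' from second => "ef"
  Position 3: 'b' from first, 'h' from second => "bh"
Result: afcgefbh

afcgefbh


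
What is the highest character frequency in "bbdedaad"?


Input: bbdedaad
Character counts:
  'a': 2
  'b': 2
  'd': 3
  'e': 1
Maximum frequency: 3

3


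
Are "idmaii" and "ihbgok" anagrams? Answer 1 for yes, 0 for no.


Strings: "idmaii", "ihbgok"
Sorted first:  adiiim
Sorted second: bghiko
Differ at position 0: 'a' vs 'b' => not anagrams

0


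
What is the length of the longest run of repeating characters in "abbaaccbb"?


Input: "abbaaccbb"
Scanning for longest run:
  Position 1 ('b'): new char, reset run to 1
  Position 2 ('b'): continues run of 'b', length=2
  Position 3 ('a'): new char, reset run to 1
  Position 4 ('a'): continues run of 'a', length=2
  Position 5 ('c'): new char, reset run to 1
  Position 6 ('c'): continues run of 'c', length=2
  Position 7 ('b'): new char, reset run to 1
  Position 8 ('b'): continues run of 'b', length=2
Longest run: 'b' with length 2

2


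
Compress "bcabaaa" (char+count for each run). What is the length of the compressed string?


Input: bcabaaa
Runs:
  'b' x 1 => "b1"
  'c' x 1 => "c1"
  'a' x 1 => "a1"
  'b' x 1 => "b1"
  'a' x 3 => "a3"
Compressed: "b1c1a1b1a3"
Compressed length: 10

10


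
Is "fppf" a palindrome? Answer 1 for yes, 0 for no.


Input: fppf
Reversed: fppf
  Compare pos 0 ('f') with pos 3 ('f'): match
  Compare pos 1 ('p') with pos 2 ('p'): match
Result: palindrome

1


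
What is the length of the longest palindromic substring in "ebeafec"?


Input: "ebeafec"
Checking substrings for palindromes:
  [0:3] "ebe" (len 3) => palindrome
Longest palindromic substring: "ebe" with length 3

3


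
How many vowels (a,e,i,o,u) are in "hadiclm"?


Input: hadiclm
Checking each character:
  'h' at position 0: consonant
  'a' at position 1: vowel (running total: 1)
  'd' at position 2: consonant
  'i' at position 3: vowel (running total: 2)
  'c' at position 4: consonant
  'l' at position 5: consonant
  'm' at position 6: consonant
Total vowels: 2

2


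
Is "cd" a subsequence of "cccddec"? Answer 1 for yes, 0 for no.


Check if "cd" is a subsequence of "cccddec"
Greedy scan:
  Position 0 ('c'): matches sub[0] = 'c'
  Position 1 ('c'): no match needed
  Position 2 ('c'): no match needed
  Position 3 ('d'): matches sub[1] = 'd'
  Position 4 ('d'): no match needed
  Position 5 ('e'): no match needed
  Position 6 ('c'): no match needed
All 2 characters matched => is a subsequence

1


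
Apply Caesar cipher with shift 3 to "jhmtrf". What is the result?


Caesar cipher: shift "jhmtrf" by 3
  'j' (pos 9) + 3 = pos 12 = 'm'
  'h' (pos 7) + 3 = pos 10 = 'k'
  'm' (pos 12) + 3 = pos 15 = 'p'
  't' (pos 19) + 3 = pos 22 = 'w'
  'r' (pos 17) + 3 = pos 20 = 'u'
  'f' (pos 5) + 3 = pos 8 = 'i'
Result: mkpwui

mkpwui


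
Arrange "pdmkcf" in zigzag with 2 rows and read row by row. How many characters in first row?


Zigzag "pdmkcf" into 2 rows:
Placing characters:
  'p' => row 0
  'd' => row 1
  'm' => row 0
  'k' => row 1
  'c' => row 0
  'f' => row 1
Rows:
  Row 0: "pmc"
  Row 1: "dkf"
First row length: 3

3


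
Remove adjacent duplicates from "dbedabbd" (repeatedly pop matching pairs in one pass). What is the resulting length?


Input: dbedabbd
Stack-based adjacent duplicate removal:
  Read 'd': push. Stack: d
  Read 'b': push. Stack: db
  Read 'e': push. Stack: dbe
  Read 'd': push. Stack: dbed
  Read 'a': push. Stack: dbeda
  Read 'b': push. Stack: dbedab
  Read 'b': matches stack top 'b' => pop. Stack: dbeda
  Read 'd': push. Stack: dbedad
Final stack: "dbedad" (length 6)

6


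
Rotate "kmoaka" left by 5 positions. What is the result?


Input: "kmoaka", rotate left by 5
First 5 characters: "kmoak"
Remaining characters: "a"
Concatenate remaining + first: "a" + "kmoak" = "akmoak"

akmoak


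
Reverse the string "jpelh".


Input: jpelh
Reading characters right to left:
  Position 4: 'h'
  Position 3: 'l'
  Position 2: 'e'
  Position 1: 'p'
  Position 0: 'j'
Reversed: hlepj

hlepj


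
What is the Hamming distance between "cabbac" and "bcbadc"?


Comparing "cabbac" and "bcbadc" position by position:
  Position 0: 'c' vs 'b' => differ
  Position 1: 'a' vs 'c' => differ
  Position 2: 'b' vs 'b' => same
  Position 3: 'b' vs 'a' => differ
  Position 4: 'a' vs 'd' => differ
  Position 5: 'c' vs 'c' => same
Total differences (Hamming distance): 4

4


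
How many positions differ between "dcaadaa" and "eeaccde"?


Comparing "dcaadaa" and "eeaccde" position by position:
  Position 0: 'd' vs 'e' => DIFFER
  Position 1: 'c' vs 'e' => DIFFER
  Position 2: 'a' vs 'a' => same
  Position 3: 'a' vs 'c' => DIFFER
  Position 4: 'd' vs 'c' => DIFFER
  Position 5: 'a' vs 'd' => DIFFER
  Position 6: 'a' vs 'e' => DIFFER
Positions that differ: 6

6


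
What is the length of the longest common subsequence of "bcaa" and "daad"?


LCS of "bcaa" and "daad"
DP table:
           d    a    a    d
      0    0    0    0    0
  b   0    0    0    0    0
  c   0    0    0    0    0
  a   0    0    1    1    1
  a   0    0    1    2    2
LCS length = dp[4][4] = 2

2


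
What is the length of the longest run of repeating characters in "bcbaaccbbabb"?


Input: "bcbaaccbbabb"
Scanning for longest run:
  Position 1 ('c'): new char, reset run to 1
  Position 2 ('b'): new char, reset run to 1
  Position 3 ('a'): new char, reset run to 1
  Position 4 ('a'): continues run of 'a', length=2
  Position 5 ('c'): new char, reset run to 1
  Position 6 ('c'): continues run of 'c', length=2
  Position 7 ('b'): new char, reset run to 1
  Position 8 ('b'): continues run of 'b', length=2
  Position 9 ('a'): new char, reset run to 1
  Position 10 ('b'): new char, reset run to 1
  Position 11 ('b'): continues run of 'b', length=2
Longest run: 'a' with length 2

2


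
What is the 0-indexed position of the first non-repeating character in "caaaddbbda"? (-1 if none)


Input: caaaddbbda
Character frequencies:
  'a': 4
  'b': 2
  'c': 1
  'd': 3
Scanning left to right for freq == 1:
  Position 0 ('c'): unique! => answer = 0

0


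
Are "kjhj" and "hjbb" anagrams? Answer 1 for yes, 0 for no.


Strings: "kjhj", "hjbb"
Sorted first:  hjjk
Sorted second: bbhj
Differ at position 0: 'h' vs 'b' => not anagrams

0


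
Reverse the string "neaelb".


Input: neaelb
Reading characters right to left:
  Position 5: 'b'
  Position 4: 'l'
  Position 3: 'e'
  Position 2: 'a'
  Position 1: 'e'
  Position 0: 'n'
Reversed: bleaen

bleaen


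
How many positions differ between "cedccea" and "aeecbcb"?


Comparing "cedccea" and "aeecbcb" position by position:
  Position 0: 'c' vs 'a' => DIFFER
  Position 1: 'e' vs 'e' => same
  Position 2: 'd' vs 'e' => DIFFER
  Position 3: 'c' vs 'c' => same
  Position 4: 'c' vs 'b' => DIFFER
  Position 5: 'e' vs 'c' => DIFFER
  Position 6: 'a' vs 'b' => DIFFER
Positions that differ: 5

5


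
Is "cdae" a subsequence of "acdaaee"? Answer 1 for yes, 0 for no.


Check if "cdae" is a subsequence of "acdaaee"
Greedy scan:
  Position 0 ('a'): no match needed
  Position 1 ('c'): matches sub[0] = 'c'
  Position 2 ('d'): matches sub[1] = 'd'
  Position 3 ('a'): matches sub[2] = 'a'
  Position 4 ('a'): no match needed
  Position 5 ('e'): matches sub[3] = 'e'
  Position 6 ('e'): no match needed
All 4 characters matched => is a subsequence

1


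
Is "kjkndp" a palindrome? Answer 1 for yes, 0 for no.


Input: kjkndp
Reversed: pdnkjk
  Compare pos 0 ('k') with pos 5 ('p'): MISMATCH
  Compare pos 1 ('j') with pos 4 ('d'): MISMATCH
  Compare pos 2 ('k') with pos 3 ('n'): MISMATCH
Result: not a palindrome

0


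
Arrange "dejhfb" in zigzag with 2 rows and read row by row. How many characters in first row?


Zigzag "dejhfb" into 2 rows:
Placing characters:
  'd' => row 0
  'e' => row 1
  'j' => row 0
  'h' => row 1
  'f' => row 0
  'b' => row 1
Rows:
  Row 0: "djf"
  Row 1: "ehb"
First row length: 3

3


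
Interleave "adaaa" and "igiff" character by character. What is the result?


Interleaving "adaaa" and "igiff":
  Position 0: 'a' from first, 'i' from second => "ai"
  Position 1: 'd' from first, 'g' from second => "dg"
  Position 2: 'a' from first, 'i' from second => "ai"
  Position 3: 'a' from first, 'f' from second => "af"
  Position 4: 'a' from first, 'f' from second => "af"
Result: aidgaiafaf

aidgaiafaf


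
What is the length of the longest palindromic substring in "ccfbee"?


Input: "ccfbee"
Checking substrings for palindromes:
  [0:2] "cc" (len 2) => palindrome
  [4:6] "ee" (len 2) => palindrome
Longest palindromic substring: "cc" with length 2

2


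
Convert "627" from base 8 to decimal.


Input: "627" in base 8
Positional expansion:
  Digit '6' (value 6) x 8^2 = 384
  Digit '2' (value 2) x 8^1 = 16
  Digit '7' (value 7) x 8^0 = 7
Sum = 407

407


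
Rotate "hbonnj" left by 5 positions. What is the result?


Input: "hbonnj", rotate left by 5
First 5 characters: "hbonn"
Remaining characters: "j"
Concatenate remaining + first: "j" + "hbonn" = "jhbonn"

jhbonn


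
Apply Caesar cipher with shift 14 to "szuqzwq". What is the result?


Caesar cipher: shift "szuqzwq" by 14
  's' (pos 18) + 14 = pos 6 = 'g'
  'z' (pos 25) + 14 = pos 13 = 'n'
  'u' (pos 20) + 14 = pos 8 = 'i'
  'q' (pos 16) + 14 = pos 4 = 'e'
  'z' (pos 25) + 14 = pos 13 = 'n'
  'w' (pos 22) + 14 = pos 10 = 'k'
  'q' (pos 16) + 14 = pos 4 = 'e'
Result: gnienke

gnienke


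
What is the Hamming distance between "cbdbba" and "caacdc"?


Comparing "cbdbba" and "caacdc" position by position:
  Position 0: 'c' vs 'c' => same
  Position 1: 'b' vs 'a' => differ
  Position 2: 'd' vs 'a' => differ
  Position 3: 'b' vs 'c' => differ
  Position 4: 'b' vs 'd' => differ
  Position 5: 'a' vs 'c' => differ
Total differences (Hamming distance): 5

5


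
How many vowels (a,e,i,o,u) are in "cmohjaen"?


Input: cmohjaen
Checking each character:
  'c' at position 0: consonant
  'm' at position 1: consonant
  'o' at position 2: vowel (running total: 1)
  'h' at position 3: consonant
  'j' at position 4: consonant
  'a' at position 5: vowel (running total: 2)
  'e' at position 6: vowel (running total: 3)
  'n' at position 7: consonant
Total vowels: 3

3


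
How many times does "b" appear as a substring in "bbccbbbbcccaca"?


Searching for "b" in "bbccbbbbcccaca"
Scanning each position:
  Position 0: "b" => MATCH
  Position 1: "b" => MATCH
  Position 2: "c" => no
  Position 3: "c" => no
  Position 4: "b" => MATCH
  Position 5: "b" => MATCH
  Position 6: "b" => MATCH
  Position 7: "b" => MATCH
  Position 8: "c" => no
  Position 9: "c" => no
  Position 10: "c" => no
  Position 11: "a" => no
  Position 12: "c" => no
  Position 13: "a" => no
Total occurrences: 6

6


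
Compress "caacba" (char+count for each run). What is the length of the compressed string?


Input: caacba
Runs:
  'c' x 1 => "c1"
  'a' x 2 => "a2"
  'c' x 1 => "c1"
  'b' x 1 => "b1"
  'a' x 1 => "a1"
Compressed: "c1a2c1b1a1"
Compressed length: 10

10


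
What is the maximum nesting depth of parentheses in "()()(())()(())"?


Input: "()()(())()(())"
Tracking depth:
  Position 0 '(': depth becomes 1
  Position 1 ')': depth becomes 0
  Position 2 '(': depth becomes 1
  Position 3 ')': depth becomes 0
  Position 4 '(': depth becomes 1
  Position 5 '(': depth becomes 2
  Position 6 ')': depth becomes 1
  Position 7 ')': depth becomes 0
  Position 8 '(': depth becomes 1
  Position 9 ')': depth becomes 0
  Position 10 '(': depth becomes 1
  Position 11 '(': depth becomes 2
  Position 12 ')': depth becomes 1
  Position 13 ')': depth becomes 0
Maximum depth reached: 2

2


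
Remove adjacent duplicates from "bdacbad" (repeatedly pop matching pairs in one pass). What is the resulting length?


Input: bdacbad
Stack-based adjacent duplicate removal:
  Read 'b': push. Stack: b
  Read 'd': push. Stack: bd
  Read 'a': push. Stack: bda
  Read 'c': push. Stack: bdac
  Read 'b': push. Stack: bdacb
  Read 'a': push. Stack: bdacba
  Read 'd': push. Stack: bdacbad
Final stack: "bdacbad" (length 7)

7


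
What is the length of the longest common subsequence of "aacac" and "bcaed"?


LCS of "aacac" and "bcaed"
DP table:
           b    c    a    e    d
      0    0    0    0    0    0
  a   0    0    0    1    1    1
  a   0    0    0    1    1    1
  c   0    0    1    1    1    1
  a   0    0    1    2    2    2
  c   0    0    1    2    2    2
LCS length = dp[5][5] = 2

2


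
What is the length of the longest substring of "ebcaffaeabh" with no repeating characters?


Input: "ebcaffaeabh"
Sliding window (track last position of each char):
  Position 0 ('e'): window [0,0] length 1 -- new best
  Position 1 ('b'): window [0,1] length 2 -- new best
  Position 2 ('c'): window [0,2] length 3 -- new best
  Position 3 ('a'): window [0,3] length 4 -- new best
  Position 4 ('f'): window [0,4] length 5 -- new best
  Position 5 ('f'): repeat (last at 4), move window start to 5
  Position 5 ('f'): window [5,5] length 1
  Position 6 ('a'): window [5,6] length 2
  Position 7 ('e'): window [5,7] length 3
  Position 8 ('a'): repeat (last at 6), move window start to 7
  Position 8 ('a'): window [7,8] length 2
  Position 9 ('b'): window [7,9] length 3
  Position 10 ('h'): window [7,10] length 4
Longest substring with no repeats: "ebcaf" with length 5

5


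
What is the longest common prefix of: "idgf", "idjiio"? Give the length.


Words: idgf, idjiio
  Position 0: all 'i' => match
  Position 1: all 'd' => match
  Position 2: ('g', 'j') => mismatch, stop
LCP = "id" (length 2)

2


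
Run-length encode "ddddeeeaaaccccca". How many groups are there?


Input: ddddeeeaaaccccca
Scanning for consecutive runs:
  Group 1: 'd' x 4 (positions 0-3)
  Group 2: 'e' x 3 (positions 4-6)
  Group 3: 'a' x 3 (positions 7-9)
  Group 4: 'c' x 5 (positions 10-14)
  Group 5: 'a' x 1 (positions 15-15)
Total groups: 5

5


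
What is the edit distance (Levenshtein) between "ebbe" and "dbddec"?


Computing edit distance: "ebbe" -> "dbddec"
DP table:
           d    b    d    d    e    c
      0    1    2    3    4    5    6
  e   1    1    2    3    4    4    5
  b   2    2    1    2    3    4    5
  b   3    3    2    2    3    4    5
  e   4    4    3    3    3    3    4
Edit distance = dp[4][6] = 4

4


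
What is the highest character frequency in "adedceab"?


Input: adedceab
Character counts:
  'a': 2
  'b': 1
  'c': 1
  'd': 2
  'e': 2
Maximum frequency: 2

2


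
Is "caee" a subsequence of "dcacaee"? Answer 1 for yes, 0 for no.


Check if "caee" is a subsequence of "dcacaee"
Greedy scan:
  Position 0 ('d'): no match needed
  Position 1 ('c'): matches sub[0] = 'c'
  Position 2 ('a'): matches sub[1] = 'a'
  Position 3 ('c'): no match needed
  Position 4 ('a'): no match needed
  Position 5 ('e'): matches sub[2] = 'e'
  Position 6 ('e'): matches sub[3] = 'e'
All 4 characters matched => is a subsequence

1


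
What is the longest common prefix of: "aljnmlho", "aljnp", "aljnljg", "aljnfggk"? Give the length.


Words: aljnmlho, aljnp, aljnljg, aljnfggk
  Position 0: all 'a' => match
  Position 1: all 'l' => match
  Position 2: all 'j' => match
  Position 3: all 'n' => match
  Position 4: ('m', 'p', 'l', 'f') => mismatch, stop
LCP = "aljn" (length 4)

4


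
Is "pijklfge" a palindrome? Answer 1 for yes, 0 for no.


Input: pijklfge
Reversed: egflkjip
  Compare pos 0 ('p') with pos 7 ('e'): MISMATCH
  Compare pos 1 ('i') with pos 6 ('g'): MISMATCH
  Compare pos 2 ('j') with pos 5 ('f'): MISMATCH
  Compare pos 3 ('k') with pos 4 ('l'): MISMATCH
Result: not a palindrome

0


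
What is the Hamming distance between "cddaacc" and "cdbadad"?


Comparing "cddaacc" and "cdbadad" position by position:
  Position 0: 'c' vs 'c' => same
  Position 1: 'd' vs 'd' => same
  Position 2: 'd' vs 'b' => differ
  Position 3: 'a' vs 'a' => same
  Position 4: 'a' vs 'd' => differ
  Position 5: 'c' vs 'a' => differ
  Position 6: 'c' vs 'd' => differ
Total differences (Hamming distance): 4

4


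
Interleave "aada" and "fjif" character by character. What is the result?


Interleaving "aada" and "fjif":
  Position 0: 'a' from first, 'f' from second => "af"
  Position 1: 'a' from first, 'j' from second => "aj"
  Position 2: 'd' from first, 'i' from second => "di"
  Position 3: 'a' from first, 'f' from second => "af"
Result: afajdiaf

afajdiaf


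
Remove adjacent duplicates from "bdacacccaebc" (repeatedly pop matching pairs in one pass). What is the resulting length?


Input: bdacacccaebc
Stack-based adjacent duplicate removal:
  Read 'b': push. Stack: b
  Read 'd': push. Stack: bd
  Read 'a': push. Stack: bda
  Read 'c': push. Stack: bdac
  Read 'a': push. Stack: bdaca
  Read 'c': push. Stack: bdacac
  Read 'c': matches stack top 'c' => pop. Stack: bdaca
  Read 'c': push. Stack: bdacac
  Read 'a': push. Stack: bdacaca
  Read 'e': push. Stack: bdacacae
  Read 'b': push. Stack: bdacacaeb
  Read 'c': push. Stack: bdacacaebc
Final stack: "bdacacaebc" (length 10)

10


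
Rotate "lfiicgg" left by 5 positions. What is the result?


Input: "lfiicgg", rotate left by 5
First 5 characters: "lfiic"
Remaining characters: "gg"
Concatenate remaining + first: "gg" + "lfiic" = "gglfiic"

gglfiic


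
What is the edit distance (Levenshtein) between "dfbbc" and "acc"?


Computing edit distance: "dfbbc" -> "acc"
DP table:
           a    c    c
      0    1    2    3
  d   1    1    2    3
  f   2    2    2    3
  b   3    3    3    3
  b   4    4    4    4
  c   5    5    4    4
Edit distance = dp[5][3] = 4

4


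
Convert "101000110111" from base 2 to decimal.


Input: "101000110111" in base 2
Positional expansion:
  Digit '1' (value 1) x 2^11 = 2048
  Digit '0' (value 0) x 2^10 = 0
  Digit '1' (value 1) x 2^9 = 512
  Digit '0' (value 0) x 2^8 = 0
  Digit '0' (value 0) x 2^7 = 0
  Digit '0' (value 0) x 2^6 = 0
  Digit '1' (value 1) x 2^5 = 32
  Digit '1' (value 1) x 2^4 = 16
  Digit '0' (value 0) x 2^3 = 0
  Digit '1' (value 1) x 2^2 = 4
  Digit '1' (value 1) x 2^1 = 2
  Digit '1' (value 1) x 2^0 = 1
Sum = 2615

2615


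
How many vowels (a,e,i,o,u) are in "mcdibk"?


Input: mcdibk
Checking each character:
  'm' at position 0: consonant
  'c' at position 1: consonant
  'd' at position 2: consonant
  'i' at position 3: vowel (running total: 1)
  'b' at position 4: consonant
  'k' at position 5: consonant
Total vowels: 1

1


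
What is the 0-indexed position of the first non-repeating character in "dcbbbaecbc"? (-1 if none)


Input: dcbbbaecbc
Character frequencies:
  'a': 1
  'b': 4
  'c': 3
  'd': 1
  'e': 1
Scanning left to right for freq == 1:
  Position 0 ('d'): unique! => answer = 0

0


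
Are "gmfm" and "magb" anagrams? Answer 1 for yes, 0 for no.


Strings: "gmfm", "magb"
Sorted first:  fgmm
Sorted second: abgm
Differ at position 0: 'f' vs 'a' => not anagrams

0


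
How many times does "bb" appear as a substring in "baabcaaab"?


Searching for "bb" in "baabcaaab"
Scanning each position:
  Position 0: "ba" => no
  Position 1: "aa" => no
  Position 2: "ab" => no
  Position 3: "bc" => no
  Position 4: "ca" => no
  Position 5: "aa" => no
  Position 6: "aa" => no
  Position 7: "ab" => no
Total occurrences: 0

0


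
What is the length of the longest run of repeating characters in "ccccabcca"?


Input: "ccccabcca"
Scanning for longest run:
  Position 1 ('c'): continues run of 'c', length=2
  Position 2 ('c'): continues run of 'c', length=3
  Position 3 ('c'): continues run of 'c', length=4
  Position 4 ('a'): new char, reset run to 1
  Position 5 ('b'): new char, reset run to 1
  Position 6 ('c'): new char, reset run to 1
  Position 7 ('c'): continues run of 'c', length=2
  Position 8 ('a'): new char, reset run to 1
Longest run: 'c' with length 4

4


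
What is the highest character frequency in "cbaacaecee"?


Input: cbaacaecee
Character counts:
  'a': 3
  'b': 1
  'c': 3
  'e': 3
Maximum frequency: 3

3


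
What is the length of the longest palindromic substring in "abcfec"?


Input: "abcfec"
Checking substrings for palindromes:
  No multi-char palindromic substrings found
Longest palindromic substring: "a" with length 1

1


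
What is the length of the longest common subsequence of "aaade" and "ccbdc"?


LCS of "aaade" and "ccbdc"
DP table:
           c    c    b    d    c
      0    0    0    0    0    0
  a   0    0    0    0    0    0
  a   0    0    0    0    0    0
  a   0    0    0    0    0    0
  d   0    0    0    0    1    1
  e   0    0    0    0    1    1
LCS length = dp[5][5] = 1

1


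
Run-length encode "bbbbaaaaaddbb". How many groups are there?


Input: bbbbaaaaaddbb
Scanning for consecutive runs:
  Group 1: 'b' x 4 (positions 0-3)
  Group 2: 'a' x 5 (positions 4-8)
  Group 3: 'd' x 2 (positions 9-10)
  Group 4: 'b' x 2 (positions 11-12)
Total groups: 4

4


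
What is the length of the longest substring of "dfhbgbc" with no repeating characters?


Input: "dfhbgbc"
Sliding window (track last position of each char):
  Position 0 ('d'): window [0,0] length 1 -- new best
  Position 1 ('f'): window [0,1] length 2 -- new best
  Position 2 ('h'): window [0,2] length 3 -- new best
  Position 3 ('b'): window [0,3] length 4 -- new best
  Position 4 ('g'): window [0,4] length 5 -- new best
  Position 5 ('b'): repeat (last at 3), move window start to 4
  Position 5 ('b'): window [4,5] length 2
  Position 6 ('c'): window [4,6] length 3
Longest substring with no repeats: "dfhbg" with length 5

5


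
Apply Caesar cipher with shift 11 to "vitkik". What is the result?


Caesar cipher: shift "vitkik" by 11
  'v' (pos 21) + 11 = pos 6 = 'g'
  'i' (pos 8) + 11 = pos 19 = 't'
  't' (pos 19) + 11 = pos 4 = 'e'
  'k' (pos 10) + 11 = pos 21 = 'v'
  'i' (pos 8) + 11 = pos 19 = 't'
  'k' (pos 10) + 11 = pos 21 = 'v'
Result: gtevtv

gtevtv


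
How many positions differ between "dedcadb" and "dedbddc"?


Comparing "dedcadb" and "dedbddc" position by position:
  Position 0: 'd' vs 'd' => same
  Position 1: 'e' vs 'e' => same
  Position 2: 'd' vs 'd' => same
  Position 3: 'c' vs 'b' => DIFFER
  Position 4: 'a' vs 'd' => DIFFER
  Position 5: 'd' vs 'd' => same
  Position 6: 'b' vs 'c' => DIFFER
Positions that differ: 3

3


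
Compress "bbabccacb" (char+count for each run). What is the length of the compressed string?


Input: bbabccacb
Runs:
  'b' x 2 => "b2"
  'a' x 1 => "a1"
  'b' x 1 => "b1"
  'c' x 2 => "c2"
  'a' x 1 => "a1"
  'c' x 1 => "c1"
  'b' x 1 => "b1"
Compressed: "b2a1b1c2a1c1b1"
Compressed length: 14

14


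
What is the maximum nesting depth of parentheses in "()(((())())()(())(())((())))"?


Input: "()(((())())()(())(())((())))"
Tracking depth:
  Position 0 '(': depth becomes 1
  Position 1 ')': depth becomes 0
  Position 2 '(': depth becomes 1
  Position 3 '(': depth becomes 2
  Position 4 '(': depth becomes 3
  Position 5 '(': depth becomes 4
  Position 6 ')': depth becomes 3
  Position 7 ')': depth becomes 2
  Position 8 '(': depth becomes 3
  Position 9 ')': depth becomes 2
  Position 10 ')': depth becomes 1
  Position 11 '(': depth becomes 2
  Position 12 ')': depth becomes 1
  Position 13 '(': depth becomes 2
  Position 14 '(': depth becomes 3
  Position 15 ')': depth becomes 2
  Position 16 ')': depth becomes 1
  Position 17 '(': depth becomes 2
  Position 18 '(': depth becomes 3
  Position 19 ')': depth becomes 2
  Position 20 ')': depth becomes 1
  Position 21 '(': depth becomes 2
  Position 22 '(': depth becomes 3
  Position 23 '(': depth becomes 4
  Position 24 ')': depth becomes 3
  Position 25 ')': depth becomes 2
  Position 26 ')': depth becomes 1
  Position 27 ')': depth becomes 0
Maximum depth reached: 4

4


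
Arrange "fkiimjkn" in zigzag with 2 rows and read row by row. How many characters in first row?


Zigzag "fkiimjkn" into 2 rows:
Placing characters:
  'f' => row 0
  'k' => row 1
  'i' => row 0
  'i' => row 1
  'm' => row 0
  'j' => row 1
  'k' => row 0
  'n' => row 1
Rows:
  Row 0: "fimk"
  Row 1: "kijn"
First row length: 4

4


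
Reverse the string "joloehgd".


Input: joloehgd
Reading characters right to left:
  Position 7: 'd'
  Position 6: 'g'
  Position 5: 'h'
  Position 4: 'e'
  Position 3: 'o'
  Position 2: 'l'
  Position 1: 'o'
  Position 0: 'j'
Reversed: dgheoloj

dgheoloj


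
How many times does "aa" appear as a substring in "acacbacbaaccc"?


Searching for "aa" in "acacbacbaaccc"
Scanning each position:
  Position 0: "ac" => no
  Position 1: "ca" => no
  Position 2: "ac" => no
  Position 3: "cb" => no
  Position 4: "ba" => no
  Position 5: "ac" => no
  Position 6: "cb" => no
  Position 7: "ba" => no
  Position 8: "aa" => MATCH
  Position 9: "ac" => no
  Position 10: "cc" => no
  Position 11: "cc" => no
Total occurrences: 1

1


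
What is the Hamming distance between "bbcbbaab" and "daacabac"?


Comparing "bbcbbaab" and "daacabac" position by position:
  Position 0: 'b' vs 'd' => differ
  Position 1: 'b' vs 'a' => differ
  Position 2: 'c' vs 'a' => differ
  Position 3: 'b' vs 'c' => differ
  Position 4: 'b' vs 'a' => differ
  Position 5: 'a' vs 'b' => differ
  Position 6: 'a' vs 'a' => same
  Position 7: 'b' vs 'c' => differ
Total differences (Hamming distance): 7

7


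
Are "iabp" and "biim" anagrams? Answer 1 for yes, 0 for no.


Strings: "iabp", "biim"
Sorted first:  abip
Sorted second: biim
Differ at position 0: 'a' vs 'b' => not anagrams

0


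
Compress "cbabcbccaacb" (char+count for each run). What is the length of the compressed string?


Input: cbabcbccaacb
Runs:
  'c' x 1 => "c1"
  'b' x 1 => "b1"
  'a' x 1 => "a1"
  'b' x 1 => "b1"
  'c' x 1 => "c1"
  'b' x 1 => "b1"
  'c' x 2 => "c2"
  'a' x 2 => "a2"
  'c' x 1 => "c1"
  'b' x 1 => "b1"
Compressed: "c1b1a1b1c1b1c2a2c1b1"
Compressed length: 20

20


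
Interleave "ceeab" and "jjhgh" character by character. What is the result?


Interleaving "ceeab" and "jjhgh":
  Position 0: 'c' from first, 'j' from second => "cj"
  Position 1: 'e' from first, 'j' from second => "ej"
  Position 2: 'e' from first, 'h' from second => "eh"
  Position 3: 'a' from first, 'g' from second => "ag"
  Position 4: 'b' from first, 'h' from second => "bh"
Result: cjejehagbh

cjejehagbh


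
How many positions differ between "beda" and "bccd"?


Comparing "beda" and "bccd" position by position:
  Position 0: 'b' vs 'b' => same
  Position 1: 'e' vs 'c' => DIFFER
  Position 2: 'd' vs 'c' => DIFFER
  Position 3: 'a' vs 'd' => DIFFER
Positions that differ: 3

3


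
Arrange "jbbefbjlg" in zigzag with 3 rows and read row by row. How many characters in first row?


Zigzag "jbbefbjlg" into 3 rows:
Placing characters:
  'j' => row 0
  'b' => row 1
  'b' => row 2
  'e' => row 1
  'f' => row 0
  'b' => row 1
  'j' => row 2
  'l' => row 1
  'g' => row 0
Rows:
  Row 0: "jfg"
  Row 1: "bebl"
  Row 2: "bj"
First row length: 3

3
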